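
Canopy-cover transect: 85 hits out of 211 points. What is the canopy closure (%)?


Formula: Canopy closure = covered points / total points * 100
Closure = 85 / 211 * 100
Closure = 0.4028 * 100 = 40.3%

40.3


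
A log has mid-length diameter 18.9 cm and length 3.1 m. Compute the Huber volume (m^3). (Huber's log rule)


Huber: V = Am * L,  Am = pi*(Dm/200)^2
Am = pi*(18.9/200)^2 = 0.028055 m^2
V = 0.028055*3.1 = 0.087 m^3

0.087


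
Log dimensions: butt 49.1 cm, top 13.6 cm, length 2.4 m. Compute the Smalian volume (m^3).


Smalian: V = (A1 + A2)/2 * L,  A = pi*(D/200)^2
A1 = pi*(49.1/200)^2 = 0.189345 m^2
A2 = pi*(13.6/200)^2 = 0.014527 m^2
V = (0.189345+0.014527)/2*2.4 = 0.2446 m^3

0.2446


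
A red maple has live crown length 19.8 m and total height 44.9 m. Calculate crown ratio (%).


Formula: Crown Ratio = (Crown Length / Total Height) * 100
CR = (19.8 m / 44.9 m) * 100
CR = 0.441 * 100 = 44.1%

44.1


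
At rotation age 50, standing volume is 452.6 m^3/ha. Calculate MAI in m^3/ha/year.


Formula: MAI = Total Volume / Stand Age
MAI = 452.6 m^3/ha / 50 years
MAI = 9.05 m^3/ha/year

9.05


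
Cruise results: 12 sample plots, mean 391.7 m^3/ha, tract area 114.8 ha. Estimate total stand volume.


Formula: Total Volume = Mean Volume per ha * Total Area
Total Volume = 391.7 m^3/ha * 114.8 ha
Total Volume = 44967 m^3

44967


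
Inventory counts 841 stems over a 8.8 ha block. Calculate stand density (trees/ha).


Formula: Stand Density = N_trees / Area_ha
Density = 841 trees / 8.8 ha
Density = 96 trees/ha

96


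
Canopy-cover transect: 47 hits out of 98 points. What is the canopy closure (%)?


Formula: Canopy closure = covered points / total points * 100
Closure = 47 / 98 * 100
Closure = 0.4796 * 100 = 48.0%

48.0


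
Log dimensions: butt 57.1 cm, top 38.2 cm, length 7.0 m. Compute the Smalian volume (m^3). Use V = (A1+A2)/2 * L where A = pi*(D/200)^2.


Smalian: V = (A1 + A2)/2 * L,  A = pi*(D/200)^2
A1 = pi*(57.1/200)^2 = 0.256072 m^2
A2 = pi*(38.2/200)^2 = 0.114608 m^2
V = (0.256072+0.114608)/2*7.0 = 1.2974 m^3

1.2974


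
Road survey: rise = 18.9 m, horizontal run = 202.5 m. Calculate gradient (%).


Formula: Gradient = rise / run * 100
Gradient = 18.9 / 202.5 * 100 = 9.3%

9.3


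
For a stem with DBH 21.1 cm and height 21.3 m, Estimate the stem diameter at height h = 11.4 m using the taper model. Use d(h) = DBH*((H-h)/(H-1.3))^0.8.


Taper: d(h) = DBH * ((H - h) / (H - 1.3))^0.8
Numerator = H - h = 21.3 - 11.4 = 9.9 m
Denominator = H - 1.3 = 21.3 - 1.3 = 20.0 m
Ratio = 9.9 / 20.0 = 0.495
d = 21.1 * 0.495^0.8 = 12.0 cm

12.0


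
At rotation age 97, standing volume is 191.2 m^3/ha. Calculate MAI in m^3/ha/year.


Formula: MAI = Total Volume / Stand Age
MAI = 191.2 m^3/ha / 97 years
MAI = 1.97 m^3/ha/year

1.97


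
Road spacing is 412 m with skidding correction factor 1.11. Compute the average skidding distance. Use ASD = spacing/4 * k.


Formula: ASD = (spacing / 4) * correction
Uncorrected distance = spacing / 4 = 412 / 4 = 103 m
ASD = 103 * 1.11 = 114 m

114


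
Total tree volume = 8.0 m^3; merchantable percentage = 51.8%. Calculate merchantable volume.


Formula: MV = V_total * (merchantable_pct / 100)
Merchantable fraction = 51.8% / 100 = 0.518
MV = 8.0 m^3 * 0.518 = 4.144 m^3

4.144


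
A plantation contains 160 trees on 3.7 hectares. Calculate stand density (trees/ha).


Formula: Stand Density = N_trees / Area_ha
Density = 160 trees / 3.7 ha
Density = 43 trees/ha

43


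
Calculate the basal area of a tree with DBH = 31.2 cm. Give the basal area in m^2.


Formula: BA = pi * (DBH/2)^2 / 10000  (cm^2 to m^2)
Radius = DBH/2 = 31.2/2 = 15.6 cm
BA = pi * 15.6^2 / 10000
   = 764.538 cm^2 / 10000
   = 0.0765 m^2

0.0765


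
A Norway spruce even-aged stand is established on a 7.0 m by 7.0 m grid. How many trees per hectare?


Formula: TPH = 10000 m^2/ha / (spacing_x * spacing_y)
Area per tree = 7.0 m * 7.0 m = 49.0 m^2
TPH = 10000 / 49.0 = 204 trees/ha

204


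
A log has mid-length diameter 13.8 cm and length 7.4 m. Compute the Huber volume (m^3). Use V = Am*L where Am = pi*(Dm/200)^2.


Huber: V = Am * L,  Am = pi*(Dm/200)^2
Am = pi*(13.8/200)^2 = 0.014957 m^2
V = 0.014957*7.4 = 0.1107 m^3

0.1107


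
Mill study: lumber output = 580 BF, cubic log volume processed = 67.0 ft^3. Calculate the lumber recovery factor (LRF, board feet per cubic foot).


Formula: LRF = Lumber Output (BF) / Log Input (ft^3)
LRF = 580 BF / 67.0 ft^3
LRF = 8.66 BF/ft^3

8.66


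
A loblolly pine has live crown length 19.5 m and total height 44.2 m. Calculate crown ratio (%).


Formula: Crown Ratio = (Crown Length / Total Height) * 100
CR = (19.5 m / 44.2 m) * 100
CR = 0.4412 * 100 = 44.1%

44.1


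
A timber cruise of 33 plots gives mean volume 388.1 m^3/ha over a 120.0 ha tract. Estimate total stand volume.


Formula: Total Volume = Mean Volume per ha * Total Area
Total Volume = 388.1 m^3/ha * 120.0 ha
Total Volume = 46572 m^3

46572


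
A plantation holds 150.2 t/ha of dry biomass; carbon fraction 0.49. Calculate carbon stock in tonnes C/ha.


Formula: Carbon Stock = Biomass * Carbon Fraction
C = 150.2 t/ha * 0.49
C = 73.6 t C/ha

73.6


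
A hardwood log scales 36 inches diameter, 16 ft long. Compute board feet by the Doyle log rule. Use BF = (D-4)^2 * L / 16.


Doyle: BF = (D - 4)^2 * L / 16
Adjusted diameter = 36 - 4 = 32 in
(D-4)^2 = 32^2 = 1024
BF = 1024 * 16 / 16 = 1024 BF

1024


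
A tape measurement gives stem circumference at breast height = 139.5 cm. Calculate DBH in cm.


Formula: DBH = C / pi
DBH = 139.5 / pi
pi = 3.14159...
DBH = 44.4 cm

44.4


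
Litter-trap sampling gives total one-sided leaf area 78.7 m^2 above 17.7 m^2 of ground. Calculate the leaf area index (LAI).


Formula: LAI = total leaf area / ground area  (dimensionless)
LAI = 78.7 m^2 / 17.7 m^2
LAI = 4.45

4.45


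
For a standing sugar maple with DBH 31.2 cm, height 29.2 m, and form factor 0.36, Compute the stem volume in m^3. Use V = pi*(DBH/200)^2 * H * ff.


Formula: V = pi * (DBH/200)^2 * H * ff
Radius = DBH/200 = 31.2/200 = 0.156 m
Radius^2 = 0.156^2 = 0.024336 m^2
V = pi * 0.024336 * 29.2 * 0.36
V = 0.804 m^3

0.804


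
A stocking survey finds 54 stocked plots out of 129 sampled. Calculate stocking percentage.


Formula: Stocking % = stocked plots / total plots * 100
Stocking = 54 / 129 * 100
Stocking = 0.4186 * 100 = 41.9%

41.9


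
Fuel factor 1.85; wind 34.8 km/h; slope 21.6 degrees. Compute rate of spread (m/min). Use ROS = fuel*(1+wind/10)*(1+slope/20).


Formula: ROS = fuel * (1 + wind/10) * (1 + slope/20)
Wind factor = 1 + 34.8/10 = 4.48
Slope factor = 1 + 21.6/20 = 2.08
ROS = 1.85 * 4.48 * 2.08 = 17.24 m/min

17.24


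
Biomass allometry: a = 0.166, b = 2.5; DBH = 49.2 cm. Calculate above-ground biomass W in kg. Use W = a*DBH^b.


Formula: W = a * DBH^b  (allometric power law)
DBH^b = 49.2^2.5 = 16979.0254
W = 0.166 * 16979.0254 = 2818.5 kg

2818.5


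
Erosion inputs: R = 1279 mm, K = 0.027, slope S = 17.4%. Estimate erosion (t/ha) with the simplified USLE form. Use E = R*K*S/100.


Formula: E = R * K * S / 100  (simplified USLE)
R * K = 1279 * 0.027 = 34.533
E = 34.533 * 17.4 / 100 = 6.01 t/ha

6.01


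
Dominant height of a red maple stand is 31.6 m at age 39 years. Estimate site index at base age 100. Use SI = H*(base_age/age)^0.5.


Formula: SI = H_dom * (base_age / age)^0.5
Age ratio = 100 / 39 = 2.5641
sqrt(age_ratio) = 1.60128
SI = 31.6 * 1.60128 = 50.6 m

50.6


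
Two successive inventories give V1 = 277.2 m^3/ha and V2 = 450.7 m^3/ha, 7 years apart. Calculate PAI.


Formula: PAI = (V_T2 - V_T1) / (T2 - T1)
Volume increment = 450.7 - 277.2 = 173.5 m^3/ha
PAI = 173.5 / 7 = 24.79 m^3/ha/year

24.79


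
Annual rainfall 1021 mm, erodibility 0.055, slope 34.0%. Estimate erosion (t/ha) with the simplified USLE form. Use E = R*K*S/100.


Formula: E = R * K * S / 100  (simplified USLE)
R * K = 1021 * 0.055 = 56.155
E = 56.155 * 34.0 / 100 = 19.09 t/ha

19.09


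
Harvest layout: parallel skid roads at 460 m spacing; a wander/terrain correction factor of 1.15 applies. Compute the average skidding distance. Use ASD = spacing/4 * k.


Formula: ASD = (spacing / 4) * correction
Uncorrected distance = spacing / 4 = 460 / 4 = 115 m
ASD = 115 * 1.15 = 132 m

132


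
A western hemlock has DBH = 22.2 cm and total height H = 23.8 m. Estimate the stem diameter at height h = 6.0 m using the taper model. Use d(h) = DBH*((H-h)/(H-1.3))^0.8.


Taper: d(h) = DBH * ((H - h) / (H - 1.3))^0.8
Numerator = H - h = 23.8 - 6.0 = 17.8 m
Denominator = H - 1.3 = 23.8 - 1.3 = 22.5 m
Ratio = 17.8 / 22.5 = 0.79111
d = 22.2 * 0.79111^0.8 = 18.4 cm

18.4


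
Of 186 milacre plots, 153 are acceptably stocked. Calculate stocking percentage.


Formula: Stocking % = stocked plots / total plots * 100
Stocking = 153 / 186 * 100
Stocking = 0.8226 * 100 = 82.3%

82.3


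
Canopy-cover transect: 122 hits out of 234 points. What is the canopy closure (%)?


Formula: Canopy closure = covered points / total points * 100
Closure = 122 / 234 * 100
Closure = 0.5214 * 100 = 52.1%

52.1


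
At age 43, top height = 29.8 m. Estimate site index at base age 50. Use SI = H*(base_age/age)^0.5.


Formula: SI = H_dom * (base_age / age)^0.5
Age ratio = 50 / 43 = 1.16279
sqrt(age_ratio) = 1.07833
SI = 29.8 * 1.07833 = 32.1 m

32.1


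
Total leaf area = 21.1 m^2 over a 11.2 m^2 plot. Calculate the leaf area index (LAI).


Formula: LAI = total leaf area / ground area  (dimensionless)
LAI = 21.1 m^2 / 11.2 m^2
LAI = 1.88

1.88


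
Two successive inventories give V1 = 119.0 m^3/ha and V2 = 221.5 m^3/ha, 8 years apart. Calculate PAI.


Formula: PAI = (V_T2 - V_T1) / (T2 - T1)
Volume increment = 221.5 - 119.0 = 102.5 m^3/ha
PAI = 102.5 / 8 = 12.81 m^3/ha/year

12.81


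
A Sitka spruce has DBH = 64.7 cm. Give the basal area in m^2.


Formula: BA = pi * (DBH/2)^2 / 10000  (cm^2 to m^2)
Radius = DBH/2 = 64.7/2 = 32.35 cm
BA = pi * 32.35^2 / 10000
   = 3287.7474 cm^2 / 10000
   = 0.3288 m^2

0.3288


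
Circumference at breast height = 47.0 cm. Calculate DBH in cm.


Formula: DBH = C / pi
DBH = 47.0 / pi
pi = 3.14159...
DBH = 15.0 cm

15.0


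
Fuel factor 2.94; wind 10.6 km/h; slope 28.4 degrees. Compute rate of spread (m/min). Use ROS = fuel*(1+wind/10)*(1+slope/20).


Formula: ROS = fuel * (1 + wind/10) * (1 + slope/20)
Wind factor = 1 + 10.6/10 = 2.06
Slope factor = 1 + 28.4/20 = 2.42
ROS = 2.94 * 2.06 * 2.42 = 14.66 m/min

14.66


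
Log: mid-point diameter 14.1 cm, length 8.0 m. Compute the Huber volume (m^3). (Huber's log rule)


Huber: V = Am * L,  Am = pi*(Dm/200)^2
Am = pi*(14.1/200)^2 = 0.015615 m^2
V = 0.015615*8.0 = 0.1249 m^3

0.1249


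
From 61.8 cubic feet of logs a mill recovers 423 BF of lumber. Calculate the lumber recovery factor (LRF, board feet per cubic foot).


Formula: LRF = Lumber Output (BF) / Log Input (ft^3)
LRF = 423 BF / 61.8 ft^3
LRF = 6.84 BF/ft^3

6.84


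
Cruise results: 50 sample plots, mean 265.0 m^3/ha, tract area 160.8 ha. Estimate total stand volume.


Formula: Total Volume = Mean Volume per ha * Total Area
Total Volume = 265.0 m^3/ha * 160.8 ha
Total Volume = 42612 m^3

42612


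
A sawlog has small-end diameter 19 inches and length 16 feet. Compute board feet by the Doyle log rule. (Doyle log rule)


Doyle: BF = (D - 4)^2 * L / 16
Adjusted diameter = 19 - 4 = 15 in
(D-4)^2 = 15^2 = 225
BF = 225 * 16 / 16 = 225 BF

225


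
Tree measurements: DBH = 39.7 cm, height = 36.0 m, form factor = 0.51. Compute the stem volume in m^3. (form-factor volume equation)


Formula: V = pi * (DBH/200)^2 * H * ff
Radius = DBH/200 = 39.7/200 = 0.1985 m
Radius^2 = 0.1985^2 = 0.03940225 m^2
V = pi * 0.03940225 * 36.0 * 0.51
V = 2.273 m^3

2.273


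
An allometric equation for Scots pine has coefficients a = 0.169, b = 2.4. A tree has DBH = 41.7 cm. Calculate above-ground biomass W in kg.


Formula: W = a * DBH^b  (allometric power law)
DBH^b = 41.7^2.4 = 7732.6176
W = 0.169 * 7732.6176 = 1306.8 kg

1306.8


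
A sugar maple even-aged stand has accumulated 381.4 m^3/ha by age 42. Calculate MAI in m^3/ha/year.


Formula: MAI = Total Volume / Stand Age
MAI = 381.4 m^3/ha / 42 years
MAI = 9.08 m^3/ha/year

9.08


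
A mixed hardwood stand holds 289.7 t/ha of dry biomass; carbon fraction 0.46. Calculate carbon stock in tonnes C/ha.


Formula: Carbon Stock = Biomass * Carbon Fraction
C = 289.7 t/ha * 0.46
C = 133.3 t C/ha

133.3


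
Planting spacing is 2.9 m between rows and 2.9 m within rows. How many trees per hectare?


Formula: TPH = 10000 m^2/ha / (spacing_x * spacing_y)
Area per tree = 2.9 m * 2.9 m = 8.41 m^2
TPH = 10000 / 8.41 = 1189 trees/ha

1189


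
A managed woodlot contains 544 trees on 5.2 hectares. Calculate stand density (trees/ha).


Formula: Stand Density = N_trees / Area_ha
Density = 544 trees / 5.2 ha
Density = 105 trees/ha

105


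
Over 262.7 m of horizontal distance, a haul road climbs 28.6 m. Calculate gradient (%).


Formula: Gradient = rise / run * 100
Gradient = 28.6 / 262.7 * 100 = 10.9%

10.9


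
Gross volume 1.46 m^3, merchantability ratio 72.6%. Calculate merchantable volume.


Formula: MV = V_total * (merchantable_pct / 100)
Merchantable fraction = 72.6% / 100 = 0.726
MV = 1.46 m^3 * 0.726 = 1.06 m^3

1.06


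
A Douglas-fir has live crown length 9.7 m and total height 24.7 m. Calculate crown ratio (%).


Formula: Crown Ratio = (Crown Length / Total Height) * 100
CR = (9.7 m / 24.7 m) * 100
CR = 0.3927 * 100 = 39.3%

39.3


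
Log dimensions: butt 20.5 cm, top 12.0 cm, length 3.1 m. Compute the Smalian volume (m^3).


Smalian: V = (A1 + A2)/2 * L,  A = pi*(D/200)^2
A1 = pi*(20.5/200)^2 = 0.033006 m^2
A2 = pi*(12.0/200)^2 = 0.01131 m^2
V = (0.033006+0.01131)/2*3.1 = 0.0687 m^3

0.0687


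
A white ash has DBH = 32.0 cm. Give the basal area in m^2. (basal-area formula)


Formula: BA = pi * (DBH/2)^2 / 10000  (cm^2 to m^2)
Radius = DBH/2 = 32.0/2 = 16.0 cm
BA = pi * 16.0^2 / 10000
   = 804.2477 cm^2 / 10000
   = 0.0804 m^2

0.0804


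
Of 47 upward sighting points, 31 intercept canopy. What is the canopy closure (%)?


Formula: Canopy closure = covered points / total points * 100
Closure = 31 / 47 * 100
Closure = 0.6596 * 100 = 66.0%

66.0


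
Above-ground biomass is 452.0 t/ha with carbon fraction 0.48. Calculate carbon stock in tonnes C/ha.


Formula: Carbon Stock = Biomass * Carbon Fraction
C = 452.0 t/ha * 0.48
C = 217.0 t C/ha

217.0


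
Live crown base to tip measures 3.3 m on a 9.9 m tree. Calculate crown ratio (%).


Formula: Crown Ratio = (Crown Length / Total Height) * 100
CR = (3.3 m / 9.9 m) * 100
CR = 0.3333 * 100 = 33.3%

33.3


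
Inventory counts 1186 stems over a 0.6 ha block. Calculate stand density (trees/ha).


Formula: Stand Density = N_trees / Area_ha
Density = 1186 trees / 0.6 ha
Density = 1977 trees/ha

1977


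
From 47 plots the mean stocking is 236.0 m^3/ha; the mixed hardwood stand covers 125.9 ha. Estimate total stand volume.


Formula: Total Volume = Mean Volume per ha * Total Area
Total Volume = 236.0 m^3/ha * 125.9 ha
Total Volume = 29712 m^3

29712


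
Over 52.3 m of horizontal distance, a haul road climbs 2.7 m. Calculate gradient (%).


Formula: Gradient = rise / run * 100
Gradient = 2.7 / 52.3 * 100 = 5.2%

5.2


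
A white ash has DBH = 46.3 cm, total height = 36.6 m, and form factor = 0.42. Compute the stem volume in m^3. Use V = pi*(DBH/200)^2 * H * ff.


Formula: V = pi * (DBH/200)^2 * H * ff
Radius = DBH/200 = 46.3/200 = 0.2315 m
Radius^2 = 0.2315^2 = 0.05359225 m^2
V = pi * 0.05359225 * 36.6 * 0.42
V = 2.588 m^3

2.588


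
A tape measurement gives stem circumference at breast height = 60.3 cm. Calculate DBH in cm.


Formula: DBH = C / pi
DBH = 60.3 / pi
pi = 3.14159...
DBH = 19.2 cm

19.2


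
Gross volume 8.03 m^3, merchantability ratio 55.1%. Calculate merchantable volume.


Formula: MV = V_total * (merchantable_pct / 100)
Merchantable fraction = 55.1% / 100 = 0.551
MV = 8.03 m^3 * 0.551 = 4.425 m^3

4.425


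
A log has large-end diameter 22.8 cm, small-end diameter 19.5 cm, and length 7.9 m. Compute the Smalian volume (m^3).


Smalian: V = (A1 + A2)/2 * L,  A = pi*(D/200)^2
A1 = pi*(22.8/200)^2 = 0.040828 m^2
A2 = pi*(19.5/200)^2 = 0.029865 m^2
V = (0.040828+0.029865)/2*7.9 = 0.2792 m^3

0.2792


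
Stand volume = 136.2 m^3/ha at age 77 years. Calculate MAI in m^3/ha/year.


Formula: MAI = Total Volume / Stand Age
MAI = 136.2 m^3/ha / 77 years
MAI = 1.77 m^3/ha/year

1.77


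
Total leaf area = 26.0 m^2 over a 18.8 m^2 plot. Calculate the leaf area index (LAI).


Formula: LAI = total leaf area / ground area  (dimensionless)
LAI = 26.0 m^2 / 18.8 m^2
LAI = 1.38

1.38


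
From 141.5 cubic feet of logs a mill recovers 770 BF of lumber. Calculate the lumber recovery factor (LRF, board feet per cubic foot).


Formula: LRF = Lumber Output (BF) / Log Input (ft^3)
LRF = 770 BF / 141.5 ft^3
LRF = 5.44 BF/ft^3

5.44


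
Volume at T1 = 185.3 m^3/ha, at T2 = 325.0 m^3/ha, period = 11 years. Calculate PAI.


Formula: PAI = (V_T2 - V_T1) / (T2 - T1)
Volume increment = 325.0 - 185.3 = 139.7 m^3/ha
PAI = 139.7 / 11 = 12.7 m^3/ha/year

12.7


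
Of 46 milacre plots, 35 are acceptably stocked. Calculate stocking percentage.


Formula: Stocking % = stocked plots / total plots * 100
Stocking = 35 / 46 * 100
Stocking = 0.7609 * 100 = 76.1%

76.1


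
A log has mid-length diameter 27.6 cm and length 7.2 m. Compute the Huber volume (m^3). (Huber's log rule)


Huber: V = Am * L,  Am = pi*(Dm/200)^2
Am = pi*(27.6/200)^2 = 0.059828 m^2
V = 0.059828*7.2 = 0.4308 m^3

0.4308


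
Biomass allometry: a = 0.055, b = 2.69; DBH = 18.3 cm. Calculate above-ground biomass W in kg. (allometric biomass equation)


Formula: W = a * DBH^b  (allometric power law)
DBH^b = 18.3^2.69 = 2488.8197
W = 0.055 * 2488.8197 = 136.9 kg

136.9


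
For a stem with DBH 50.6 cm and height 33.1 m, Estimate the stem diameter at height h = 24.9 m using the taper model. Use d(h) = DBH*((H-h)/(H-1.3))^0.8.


Taper: d(h) = DBH * ((H - h) / (H - 1.3))^0.8
Numerator = H - h = 33.1 - 24.9 = 8.2 m
Denominator = H - 1.3 = 33.1 - 1.3 = 31.8 m
Ratio = 8.2 / 31.8 = 0.25786
d = 50.6 * 0.25786^0.8 = 17.1 cm

17.1


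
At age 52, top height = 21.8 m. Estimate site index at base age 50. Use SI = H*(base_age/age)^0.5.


Formula: SI = H_dom * (base_age / age)^0.5
Age ratio = 50 / 52 = 0.96154
sqrt(age_ratio) = 0.98058
SI = 21.8 * 0.98058 = 21.4 m

21.4


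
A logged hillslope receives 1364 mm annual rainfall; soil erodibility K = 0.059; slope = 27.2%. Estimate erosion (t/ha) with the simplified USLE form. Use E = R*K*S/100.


Formula: E = R * K * S / 100  (simplified USLE)
R * K = 1364 * 0.059 = 80.476
E = 80.476 * 27.2 / 100 = 21.89 t/ha

21.89


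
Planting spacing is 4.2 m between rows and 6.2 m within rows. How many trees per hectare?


Formula: TPH = 10000 m^2/ha / (spacing_x * spacing_y)
Area per tree = 4.2 m * 6.2 m = 26.04 m^2
TPH = 10000 / 26.04 = 384 trees/ha

384


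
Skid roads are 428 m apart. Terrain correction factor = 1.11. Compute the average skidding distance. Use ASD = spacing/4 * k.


Formula: ASD = (spacing / 4) * correction
Uncorrected distance = spacing / 4 = 428 / 4 = 107 m
ASD = 107 * 1.11 = 119 m

119


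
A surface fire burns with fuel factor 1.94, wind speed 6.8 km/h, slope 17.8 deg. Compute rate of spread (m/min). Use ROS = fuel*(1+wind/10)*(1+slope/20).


Formula: ROS = fuel * (1 + wind/10) * (1 + slope/20)
Wind factor = 1 + 6.8/10 = 1.68
Slope factor = 1 + 17.8/20 = 1.89
ROS = 1.94 * 1.68 * 1.89 = 6.16 m/min

6.16


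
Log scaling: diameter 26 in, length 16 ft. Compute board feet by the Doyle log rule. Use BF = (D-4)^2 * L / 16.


Doyle: BF = (D - 4)^2 * L / 16
Adjusted diameter = 26 - 4 = 22 in
(D-4)^2 = 22^2 = 484
BF = 484 * 16 / 16 = 484 BF

484


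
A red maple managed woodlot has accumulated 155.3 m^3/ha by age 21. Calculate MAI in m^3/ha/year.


Formula: MAI = Total Volume / Stand Age
MAI = 155.3 m^3/ha / 21 years
MAI = 7.4 m^3/ha/year

7.4


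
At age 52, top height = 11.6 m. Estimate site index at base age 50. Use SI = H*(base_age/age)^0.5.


Formula: SI = H_dom * (base_age / age)^0.5
Age ratio = 50 / 52 = 0.96154
sqrt(age_ratio) = 0.98058
SI = 11.6 * 0.98058 = 11.4 m

11.4


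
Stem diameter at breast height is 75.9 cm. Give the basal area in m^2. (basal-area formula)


Formula: BA = pi * (DBH/2)^2 / 10000  (cm^2 to m^2)
Radius = DBH/2 = 75.9/2 = 37.95 cm
BA = pi * 37.95^2 / 10000
   = 4524.5296 cm^2 / 10000
   = 0.4525 m^2

0.4525


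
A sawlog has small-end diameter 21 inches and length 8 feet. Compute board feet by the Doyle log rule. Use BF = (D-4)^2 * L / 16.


Doyle: BF = (D - 4)^2 * L / 16
Adjusted diameter = 21 - 4 = 17 in
(D-4)^2 = 17^2 = 289
BF = 289 * 8 / 16 = 145 BF

145


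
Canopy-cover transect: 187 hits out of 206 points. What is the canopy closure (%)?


Formula: Canopy closure = covered points / total points * 100
Closure = 187 / 206 * 100
Closure = 0.9078 * 100 = 90.8%

90.8


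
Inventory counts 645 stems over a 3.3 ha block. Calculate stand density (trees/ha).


Formula: Stand Density = N_trees / Area_ha
Density = 645 trees / 3.3 ha
Density = 195 trees/ha

195


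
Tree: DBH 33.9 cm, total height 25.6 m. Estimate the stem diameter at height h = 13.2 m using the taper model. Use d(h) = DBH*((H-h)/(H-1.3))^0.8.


Taper: d(h) = DBH * ((H - h) / (H - 1.3))^0.8
Numerator = H - h = 25.6 - 13.2 = 12.4 m
Denominator = H - 1.3 = 25.6 - 1.3 = 24.3 m
Ratio = 12.4 / 24.3 = 0.51029
d = 33.9 * 0.51029^0.8 = 19.8 cm

19.8


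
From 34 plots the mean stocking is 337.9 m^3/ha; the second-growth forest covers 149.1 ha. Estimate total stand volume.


Formula: Total Volume = Mean Volume per ha * Total Area
Total Volume = 337.9 m^3/ha * 149.1 ha
Total Volume = 50381 m^3

50381


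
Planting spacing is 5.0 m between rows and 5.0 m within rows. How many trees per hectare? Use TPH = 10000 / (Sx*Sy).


Formula: TPH = 10000 m^2/ha / (spacing_x * spacing_y)
Area per tree = 5.0 m * 5.0 m = 25.0 m^2
TPH = 10000 / 25.0 = 400 trees/ha

400


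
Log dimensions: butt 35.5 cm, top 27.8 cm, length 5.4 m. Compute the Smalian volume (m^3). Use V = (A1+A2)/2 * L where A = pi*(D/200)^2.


Smalian: V = (A1 + A2)/2 * L,  A = pi*(D/200)^2
A1 = pi*(35.5/200)^2 = 0.09898 m^2
A2 = pi*(27.8/200)^2 = 0.060699 m^2
V = (0.09898+0.060699)/2*5.4 = 0.4311 m^3

0.4311


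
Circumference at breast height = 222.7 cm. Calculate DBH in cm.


Formula: DBH = C / pi
DBH = 222.7 / pi
pi = 3.14159...
DBH = 70.9 cm

70.9


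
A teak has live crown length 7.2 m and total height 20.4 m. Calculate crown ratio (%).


Formula: Crown Ratio = (Crown Length / Total Height) * 100
CR = (7.2 m / 20.4 m) * 100
CR = 0.3529 * 100 = 35.3%

35.3


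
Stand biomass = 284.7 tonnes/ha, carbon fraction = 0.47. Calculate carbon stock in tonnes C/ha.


Formula: Carbon Stock = Biomass * Carbon Fraction
C = 284.7 t/ha * 0.47
C = 133.8 t C/ha

133.8


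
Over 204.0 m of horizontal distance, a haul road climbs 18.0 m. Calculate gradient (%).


Formula: Gradient = rise / run * 100
Gradient = 18.0 / 204.0 * 100 = 8.8%

8.8


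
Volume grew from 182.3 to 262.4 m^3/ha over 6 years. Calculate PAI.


Formula: PAI = (V_T2 - V_T1) / (T2 - T1)
Volume increment = 262.4 - 182.3 = 80.1 m^3/ha
PAI = 80.1 / 6 = 13.35 m^3/ha/year

13.35


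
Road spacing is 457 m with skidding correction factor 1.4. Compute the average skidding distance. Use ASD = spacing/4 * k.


Formula: ASD = (spacing / 4) * correction
Uncorrected distance = spacing / 4 = 457 / 4 = 114.25 m
ASD = 114.25 * 1.4 = 160 m

160


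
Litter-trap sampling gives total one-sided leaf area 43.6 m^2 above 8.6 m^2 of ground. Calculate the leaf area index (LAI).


Formula: LAI = total leaf area / ground area  (dimensionless)
LAI = 43.6 m^2 / 8.6 m^2
LAI = 5.07

5.07


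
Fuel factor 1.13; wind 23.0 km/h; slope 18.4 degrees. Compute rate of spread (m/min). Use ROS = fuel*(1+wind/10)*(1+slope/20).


Formula: ROS = fuel * (1 + wind/10) * (1 + slope/20)
Wind factor = 1 + 23.0/10 = 3.3
Slope factor = 1 + 18.4/20 = 1.92
ROS = 1.13 * 3.3 * 1.92 = 7.16 m/min

7.16


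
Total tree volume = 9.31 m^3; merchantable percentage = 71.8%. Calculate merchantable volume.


Formula: MV = V_total * (merchantable_pct / 100)
Merchantable fraction = 71.8% / 100 = 0.718
MV = 9.31 m^3 * 0.718 = 6.685 m^3

6.685


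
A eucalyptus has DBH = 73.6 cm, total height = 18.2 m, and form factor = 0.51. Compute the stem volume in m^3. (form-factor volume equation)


Formula: V = pi * (DBH/200)^2 * H * ff
Radius = DBH/200 = 73.6/200 = 0.368 m
Radius^2 = 0.368^2 = 0.135424 m^2
V = pi * 0.135424 * 18.2 * 0.51
V = 3.949 m^3

3.949


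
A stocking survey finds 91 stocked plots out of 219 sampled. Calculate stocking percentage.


Formula: Stocking % = stocked plots / total plots * 100
Stocking = 91 / 219 * 100
Stocking = 0.4155 * 100 = 41.6%

41.6


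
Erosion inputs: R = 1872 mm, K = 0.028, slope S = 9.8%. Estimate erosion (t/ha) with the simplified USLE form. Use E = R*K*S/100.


Formula: E = R * K * S / 100  (simplified USLE)
R * K = 1872 * 0.028 = 52.416
E = 52.416 * 9.8 / 100 = 5.14 t/ha

5.14


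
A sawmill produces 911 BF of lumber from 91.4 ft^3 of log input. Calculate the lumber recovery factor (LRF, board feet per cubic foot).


Formula: LRF = Lumber Output (BF) / Log Input (ft^3)
LRF = 911 BF / 91.4 ft^3
LRF = 9.97 BF/ft^3

9.97


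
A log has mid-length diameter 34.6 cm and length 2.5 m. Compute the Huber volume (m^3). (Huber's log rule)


Huber: V = Am * L,  Am = pi*(Dm/200)^2
Am = pi*(34.6/200)^2 = 0.094025 m^2
V = 0.094025*2.5 = 0.2351 m^3

0.2351


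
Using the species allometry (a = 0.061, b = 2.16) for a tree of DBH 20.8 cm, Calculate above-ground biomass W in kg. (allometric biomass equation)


Formula: W = a * DBH^b  (allometric power law)
DBH^b = 20.8^2.16 = 703.0995
W = 0.061 * 703.0995 = 42.9 kg

42.9


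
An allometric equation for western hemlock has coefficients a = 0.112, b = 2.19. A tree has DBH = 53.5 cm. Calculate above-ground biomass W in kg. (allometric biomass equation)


Formula: W = a * DBH^b  (allometric power law)
DBH^b = 53.5^2.19 = 6096.6994
W = 0.112 * 6096.6994 = 682.8 kg

682.8


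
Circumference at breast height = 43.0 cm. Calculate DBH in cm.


Formula: DBH = C / pi
DBH = 43.0 / pi
pi = 3.14159...
DBH = 13.7 cm

13.7


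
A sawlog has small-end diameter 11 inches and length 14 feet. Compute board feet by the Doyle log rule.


Doyle: BF = (D - 4)^2 * L / 16
Adjusted diameter = 11 - 4 = 7 in
(D-4)^2 = 7^2 = 49
BF = 49 * 14 / 16 = 43 BF

43


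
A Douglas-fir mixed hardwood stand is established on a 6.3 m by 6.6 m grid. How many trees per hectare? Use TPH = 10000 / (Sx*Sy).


Formula: TPH = 10000 m^2/ha / (spacing_x * spacing_y)
Area per tree = 6.3 m * 6.6 m = 41.58 m^2
TPH = 10000 / 41.58 = 241 trees/ha

241


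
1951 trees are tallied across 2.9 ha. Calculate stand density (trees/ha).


Formula: Stand Density = N_trees / Area_ha
Density = 1951 trees / 2.9 ha
Density = 673 trees/ha

673


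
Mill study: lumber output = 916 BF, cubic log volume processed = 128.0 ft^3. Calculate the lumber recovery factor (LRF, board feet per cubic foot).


Formula: LRF = Lumber Output (BF) / Log Input (ft^3)
LRF = 916 BF / 128.0 ft^3
LRF = 7.16 BF/ft^3

7.16


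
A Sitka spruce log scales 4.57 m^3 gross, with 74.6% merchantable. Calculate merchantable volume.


Formula: MV = V_total * (merchantable_pct / 100)
Merchantable fraction = 74.6% / 100 = 0.746
MV = 4.57 m^3 * 0.746 = 3.409 m^3

3.409


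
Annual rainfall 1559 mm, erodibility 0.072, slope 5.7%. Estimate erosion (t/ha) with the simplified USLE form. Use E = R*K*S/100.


Formula: E = R * K * S / 100  (simplified USLE)
R * K = 1559 * 0.072 = 112.248
E = 112.248 * 5.7 / 100 = 6.4 t/ha

6.4


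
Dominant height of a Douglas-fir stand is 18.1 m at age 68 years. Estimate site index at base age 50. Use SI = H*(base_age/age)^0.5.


Formula: SI = H_dom * (base_age / age)^0.5
Age ratio = 50 / 68 = 0.73529
sqrt(age_ratio) = 0.85749
SI = 18.1 * 0.85749 = 15.5 m

15.5


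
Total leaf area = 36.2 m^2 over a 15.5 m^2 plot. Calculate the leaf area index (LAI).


Formula: LAI = total leaf area / ground area  (dimensionless)
LAI = 36.2 m^2 / 15.5 m^2
LAI = 2.34

2.34


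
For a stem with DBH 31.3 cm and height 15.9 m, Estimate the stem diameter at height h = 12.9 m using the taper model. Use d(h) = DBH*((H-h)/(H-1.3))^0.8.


Taper: d(h) = DBH * ((H - h) / (H - 1.3))^0.8
Numerator = H - h = 15.9 - 12.9 = 3.0 m
Denominator = H - 1.3 = 15.9 - 1.3 = 14.6 m
Ratio = 3.0 / 14.6 = 0.20548
d = 31.3 * 0.20548^0.8 = 8.8 cm

8.8


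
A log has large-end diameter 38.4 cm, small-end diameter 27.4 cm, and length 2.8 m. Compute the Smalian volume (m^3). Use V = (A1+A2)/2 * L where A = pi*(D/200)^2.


Smalian: V = (A1 + A2)/2 * L,  A = pi*(D/200)^2
A1 = pi*(38.4/200)^2 = 0.115812 m^2
A2 = pi*(27.4/200)^2 = 0.058965 m^2
V = (0.115812+0.058965)/2*2.8 = 0.2447 m^3

0.2447


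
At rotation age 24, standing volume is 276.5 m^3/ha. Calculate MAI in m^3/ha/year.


Formula: MAI = Total Volume / Stand Age
MAI = 276.5 m^3/ha / 24 years
MAI = 11.52 m^3/ha/year

11.52


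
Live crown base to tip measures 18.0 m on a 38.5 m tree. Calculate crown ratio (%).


Formula: Crown Ratio = (Crown Length / Total Height) * 100
CR = (18.0 m / 38.5 m) * 100
CR = 0.4675 * 100 = 46.8%

46.8


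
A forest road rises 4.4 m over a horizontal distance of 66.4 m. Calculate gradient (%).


Formula: Gradient = rise / run * 100
Gradient = 4.4 / 66.4 * 100 = 6.6%

6.6


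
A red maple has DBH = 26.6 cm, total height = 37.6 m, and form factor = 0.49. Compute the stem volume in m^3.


Formula: V = pi * (DBH/200)^2 * H * ff
Radius = DBH/200 = 26.6/200 = 0.133 m
Radius^2 = 0.133^2 = 0.017689 m^2
V = pi * 0.017689 * 37.6 * 0.49
V = 1.024 m^3

1.024


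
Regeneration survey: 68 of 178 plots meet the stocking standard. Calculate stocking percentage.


Formula: Stocking % = stocked plots / total plots * 100
Stocking = 68 / 178 * 100
Stocking = 0.382 * 100 = 38.2%

38.2


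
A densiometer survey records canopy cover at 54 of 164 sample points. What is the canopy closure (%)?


Formula: Canopy closure = covered points / total points * 100
Closure = 54 / 164 * 100
Closure = 0.3293 * 100 = 32.9%

32.9


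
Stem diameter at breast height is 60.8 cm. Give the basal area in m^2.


Formula: BA = pi * (DBH/2)^2 / 10000  (cm^2 to m^2)
Radius = DBH/2 = 60.8/2 = 30.4 cm
BA = pi * 30.4^2 / 10000
   = 2903.3343 cm^2 / 10000
   = 0.2903 m^2

0.2903


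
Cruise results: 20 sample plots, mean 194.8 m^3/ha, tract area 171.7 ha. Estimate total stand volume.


Formula: Total Volume = Mean Volume per ha * Total Area
Total Volume = 194.8 m^3/ha * 171.7 ha
Total Volume = 33447 m^3

33447


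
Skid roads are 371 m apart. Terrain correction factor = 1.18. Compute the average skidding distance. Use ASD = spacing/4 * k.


Formula: ASD = (spacing / 4) * correction
Uncorrected distance = spacing / 4 = 371 / 4 = 92.75 m
ASD = 92.75 * 1.18 = 109 m

109


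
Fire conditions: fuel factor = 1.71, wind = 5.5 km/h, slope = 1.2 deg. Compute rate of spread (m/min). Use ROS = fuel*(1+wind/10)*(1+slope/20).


Formula: ROS = fuel * (1 + wind/10) * (1 + slope/20)
Wind factor = 1 + 5.5/10 = 1.55
Slope factor = 1 + 1.2/20 = 1.06
ROS = 1.71 * 1.55 * 1.06 = 2.81 m/min

2.81


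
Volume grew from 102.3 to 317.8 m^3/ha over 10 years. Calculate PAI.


Formula: PAI = (V_T2 - V_T1) / (T2 - T1)
Volume increment = 317.8 - 102.3 = 215.5 m^3/ha
PAI = 215.5 / 10 = 21.55 m^3/ha/year

21.55


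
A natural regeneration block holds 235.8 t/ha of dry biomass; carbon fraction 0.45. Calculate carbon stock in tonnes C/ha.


Formula: Carbon Stock = Biomass * Carbon Fraction
C = 235.8 t/ha * 0.45
C = 106.1 t C/ha

106.1


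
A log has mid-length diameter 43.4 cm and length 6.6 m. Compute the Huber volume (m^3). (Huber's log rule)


Huber: V = Am * L,  Am = pi*(Dm/200)^2
Am = pi*(43.4/200)^2 = 0.147934 m^2
V = 0.147934*6.6 = 0.9764 m^3

0.9764


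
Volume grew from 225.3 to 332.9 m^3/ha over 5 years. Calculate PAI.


Formula: PAI = (V_T2 - V_T1) / (T2 - T1)
Volume increment = 332.9 - 225.3 = 107.6 m^3/ha
PAI = 107.6 / 5 = 21.52 m^3/ha/year

21.52


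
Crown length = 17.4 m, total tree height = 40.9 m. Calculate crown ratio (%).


Formula: Crown Ratio = (Crown Length / Total Height) * 100
CR = (17.4 m / 40.9 m) * 100
CR = 0.4254 * 100 = 42.5%

42.5


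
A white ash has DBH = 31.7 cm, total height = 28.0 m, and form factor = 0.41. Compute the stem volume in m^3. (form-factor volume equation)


Formula: V = pi * (DBH/200)^2 * H * ff
Radius = DBH/200 = 31.7/200 = 0.1585 m
Radius^2 = 0.1585^2 = 0.02512225 m^2
V = pi * 0.02512225 * 28.0 * 0.41
V = 0.906 m^3

0.906


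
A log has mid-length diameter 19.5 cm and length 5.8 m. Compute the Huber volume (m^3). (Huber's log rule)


Huber: V = Am * L,  Am = pi*(Dm/200)^2
Am = pi*(19.5/200)^2 = 0.029865 m^2
V = 0.029865*5.8 = 0.1732 m^3

0.1732


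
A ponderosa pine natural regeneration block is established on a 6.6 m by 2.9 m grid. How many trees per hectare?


Formula: TPH = 10000 m^2/ha / (spacing_x * spacing_y)
Area per tree = 6.6 m * 2.9 m = 19.14 m^2
TPH = 10000 / 19.14 = 522 trees/ha

522


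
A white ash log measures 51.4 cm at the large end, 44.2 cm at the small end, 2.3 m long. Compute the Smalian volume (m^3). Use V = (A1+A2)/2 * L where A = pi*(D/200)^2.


Smalian: V = (A1 + A2)/2 * L,  A = pi*(D/200)^2
A1 = pi*(51.4/200)^2 = 0.207499 m^2
A2 = pi*(44.2/200)^2 = 0.153439 m^2
V = (0.207499+0.153439)/2*2.3 = 0.4151 m^3

0.4151


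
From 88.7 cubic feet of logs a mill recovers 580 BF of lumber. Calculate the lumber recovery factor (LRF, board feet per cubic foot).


Formula: LRF = Lumber Output (BF) / Log Input (ft^3)
LRF = 580 BF / 88.7 ft^3
LRF = 6.54 BF/ft^3

6.54


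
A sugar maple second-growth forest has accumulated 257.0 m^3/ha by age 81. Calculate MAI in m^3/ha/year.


Formula: MAI = Total Volume / Stand Age
MAI = 257.0 m^3/ha / 81 years
MAI = 3.17 m^3/ha/year

3.17


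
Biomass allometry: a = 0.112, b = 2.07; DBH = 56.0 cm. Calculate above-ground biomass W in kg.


Formula: W = a * DBH^b  (allometric power law)
DBH^b = 56.0^2.07 = 4156.7051
W = 0.112 * 4156.7051 = 465.6 kg

465.6


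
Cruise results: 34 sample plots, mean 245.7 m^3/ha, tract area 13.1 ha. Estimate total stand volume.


Formula: Total Volume = Mean Volume per ha * Total Area
Total Volume = 245.7 m^3/ha * 13.1 ha
Total Volume = 3219 m^3

3219


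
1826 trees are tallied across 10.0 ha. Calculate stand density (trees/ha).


Formula: Stand Density = N_trees / Area_ha
Density = 1826 trees / 10.0 ha
Density = 183 trees/ha

183


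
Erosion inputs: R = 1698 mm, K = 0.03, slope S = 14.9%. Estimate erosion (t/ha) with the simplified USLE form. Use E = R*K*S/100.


Formula: E = R * K * S / 100  (simplified USLE)
R * K = 1698 * 0.03 = 50.94
E = 50.94 * 14.9 / 100 = 7.59 t/ha

7.59


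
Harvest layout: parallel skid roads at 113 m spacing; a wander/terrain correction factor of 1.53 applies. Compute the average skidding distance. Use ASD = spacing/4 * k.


Formula: ASD = (spacing / 4) * correction
Uncorrected distance = spacing / 4 = 113 / 4 = 28.25 m
ASD = 28.25 * 1.53 = 43 m

43


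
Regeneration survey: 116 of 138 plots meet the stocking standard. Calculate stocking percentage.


Formula: Stocking % = stocked plots / total plots * 100
Stocking = 116 / 138 * 100
Stocking = 0.8406 * 100 = 84.1%

84.1


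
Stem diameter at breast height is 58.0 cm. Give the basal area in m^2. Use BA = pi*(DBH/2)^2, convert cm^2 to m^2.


Formula: BA = pi * (DBH/2)^2 / 10000  (cm^2 to m^2)
Radius = DBH/2 = 58.0/2 = 29.0 cm
BA = pi * 29.0^2 / 10000
   = 2642.0794 cm^2 / 10000
   = 0.2642 m^2

0.2642


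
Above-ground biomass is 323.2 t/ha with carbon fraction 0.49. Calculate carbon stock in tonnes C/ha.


Formula: Carbon Stock = Biomass * Carbon Fraction
C = 323.2 t/ha * 0.49
C = 158.4 t C/ha

158.4


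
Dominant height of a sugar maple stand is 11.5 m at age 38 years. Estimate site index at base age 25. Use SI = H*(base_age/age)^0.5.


Formula: SI = H_dom * (base_age / age)^0.5
Age ratio = 25 / 38 = 0.65789
sqrt(age_ratio) = 0.81111
SI = 11.5 * 0.81111 = 9.3 m

9.3


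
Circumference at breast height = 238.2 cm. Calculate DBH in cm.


Formula: DBH = C / pi
DBH = 238.2 / pi
pi = 3.14159...
DBH = 75.8 cm

75.8


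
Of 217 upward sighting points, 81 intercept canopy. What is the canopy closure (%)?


Formula: Canopy closure = covered points / total points * 100
Closure = 81 / 217 * 100
Closure = 0.3733 * 100 = 37.3%

37.3


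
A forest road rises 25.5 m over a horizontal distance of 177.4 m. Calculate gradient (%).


Formula: Gradient = rise / run * 100
Gradient = 25.5 / 177.4 * 100 = 14.4%

14.4


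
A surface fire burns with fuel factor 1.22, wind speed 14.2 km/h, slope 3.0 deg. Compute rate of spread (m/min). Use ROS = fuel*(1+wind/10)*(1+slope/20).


Formula: ROS = fuel * (1 + wind/10) * (1 + slope/20)
Wind factor = 1 + 14.2/10 = 2.42
Slope factor = 1 + 3.0/20 = 1.15
ROS = 1.22 * 2.42 * 1.15 = 3.4 m/min

3.4


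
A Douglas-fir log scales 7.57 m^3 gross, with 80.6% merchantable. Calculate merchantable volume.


Formula: MV = V_total * (merchantable_pct / 100)
Merchantable fraction = 80.6% / 100 = 0.806
MV = 7.57 m^3 * 0.806 = 6.101 m^3

6.101


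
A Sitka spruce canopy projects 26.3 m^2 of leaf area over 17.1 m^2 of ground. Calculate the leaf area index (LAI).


Formula: LAI = total leaf area / ground area  (dimensionless)
LAI = 26.3 m^2 / 17.1 m^2
LAI = 1.54

1.54


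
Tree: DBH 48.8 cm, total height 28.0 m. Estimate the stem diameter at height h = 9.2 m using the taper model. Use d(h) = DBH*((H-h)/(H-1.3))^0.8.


Taper: d(h) = DBH * ((H - h) / (H - 1.3))^0.8
Numerator = H - h = 28.0 - 9.2 = 18.8 m
Denominator = H - 1.3 = 28.0 - 1.3 = 26.7 m
Ratio = 18.8 / 26.7 = 0.70412
d = 48.8 * 0.70412^0.8 = 36.9 cm

36.9


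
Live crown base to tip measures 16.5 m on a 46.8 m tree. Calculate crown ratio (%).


Formula: Crown Ratio = (Crown Length / Total Height) * 100
CR = (16.5 m / 46.8 m) * 100
CR = 0.3526 * 100 = 35.3%

35.3


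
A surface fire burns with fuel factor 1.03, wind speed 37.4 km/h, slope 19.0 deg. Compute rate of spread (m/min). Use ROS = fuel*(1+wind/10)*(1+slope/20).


Formula: ROS = fuel * (1 + wind/10) * (1 + slope/20)
Wind factor = 1 + 37.4/10 = 4.74
Slope factor = 1 + 19.0/20 = 1.95
ROS = 1.03 * 4.74 * 1.95 = 9.52 m/min

9.52


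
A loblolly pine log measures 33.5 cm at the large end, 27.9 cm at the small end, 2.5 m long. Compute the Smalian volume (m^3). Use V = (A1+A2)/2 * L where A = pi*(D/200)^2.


Smalian: V = (A1 + A2)/2 * L,  A = pi*(D/200)^2
A1 = pi*(33.5/200)^2 = 0.088141 m^2
A2 = pi*(27.9/200)^2 = 0.061136 m^2
V = (0.088141+0.061136)/2*2.5 = 0.1866 m^3

0.1866


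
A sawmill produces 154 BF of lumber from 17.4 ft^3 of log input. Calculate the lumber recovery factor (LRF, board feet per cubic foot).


Formula: LRF = Lumber Output (BF) / Log Input (ft^3)
LRF = 154 BF / 17.4 ft^3
LRF = 8.85 BF/ft^3

8.85


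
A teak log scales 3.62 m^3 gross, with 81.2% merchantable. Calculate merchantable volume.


Formula: MV = V_total * (merchantable_pct / 100)
Merchantable fraction = 81.2% / 100 = 0.812
MV = 3.62 m^3 * 0.812 = 2.939 m^3

2.939
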